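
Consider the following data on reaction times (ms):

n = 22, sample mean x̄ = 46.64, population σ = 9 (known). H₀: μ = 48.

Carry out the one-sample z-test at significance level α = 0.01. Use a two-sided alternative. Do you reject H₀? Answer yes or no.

SE = σ/√n = 9/√22 = 1.9188
z = (x̄−μ₀)/SE = (46.64−48)/1.9188 = -0.7088
p-value (two-sided) = 0.47846
At α=0.01: p ≥ α → fail to reject H₀

reject H₀: no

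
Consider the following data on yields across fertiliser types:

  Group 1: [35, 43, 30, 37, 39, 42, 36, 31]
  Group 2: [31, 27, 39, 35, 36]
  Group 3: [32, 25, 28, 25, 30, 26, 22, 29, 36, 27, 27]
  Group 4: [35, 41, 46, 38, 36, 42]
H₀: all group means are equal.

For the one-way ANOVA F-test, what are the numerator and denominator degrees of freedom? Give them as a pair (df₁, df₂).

degrees of freedom = [3, 26]

k = 4 groups, N = 30 total
df = (k−1, N−k) = (4−1, 30−4) = (3, 26)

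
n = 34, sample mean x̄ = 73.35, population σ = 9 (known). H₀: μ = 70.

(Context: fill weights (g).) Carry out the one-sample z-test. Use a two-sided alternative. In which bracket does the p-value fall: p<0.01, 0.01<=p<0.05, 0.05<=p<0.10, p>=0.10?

p-value bracket: 0.01<=p<0.05

SE = σ/√n = 9/√34 = 1.5435
z = (x̄−μ₀)/SE = (73.35−70)/1.5435 = 2.1704
p-value (two-sided) = 0.02998
→ bracket: 0.01<=p<0.05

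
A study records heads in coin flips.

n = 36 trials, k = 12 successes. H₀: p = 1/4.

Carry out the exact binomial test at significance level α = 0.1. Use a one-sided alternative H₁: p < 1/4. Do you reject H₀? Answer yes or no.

reject H₀: no

Exact binomial: n=36, k=12, p₀=1/4=0.2500
P(X≤12) from Σ C(n,i)·p₀^i·(1−p₀)^(n−i)
p-value (one-sided, H₁ less) = 0.90779
At α=0.1: p ≥ α → fail to reject H₀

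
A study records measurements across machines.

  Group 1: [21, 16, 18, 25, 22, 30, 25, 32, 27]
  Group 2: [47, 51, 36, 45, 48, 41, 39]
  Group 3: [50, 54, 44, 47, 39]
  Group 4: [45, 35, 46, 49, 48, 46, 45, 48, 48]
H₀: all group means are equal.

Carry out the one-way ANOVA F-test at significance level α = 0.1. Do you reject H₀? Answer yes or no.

Group means [24.00, 43.86, 46.80, 45.56], grand mean 38.900
SSB = Σnᵢ(x̄ᵢ−x̄)² = 2880.821; SSW = ΣΣ(x−x̄ᵢ)² = 669.879
MSB = 2880.821/3 = 960.2735; MSW = 669.879/26 = 25.7646
F = MSB/MSW = 37.2711
df = (3, 26)
p-value (upper-tail) = 0.00000
At α=0.1: p < α → reject H₀

reject H₀: yes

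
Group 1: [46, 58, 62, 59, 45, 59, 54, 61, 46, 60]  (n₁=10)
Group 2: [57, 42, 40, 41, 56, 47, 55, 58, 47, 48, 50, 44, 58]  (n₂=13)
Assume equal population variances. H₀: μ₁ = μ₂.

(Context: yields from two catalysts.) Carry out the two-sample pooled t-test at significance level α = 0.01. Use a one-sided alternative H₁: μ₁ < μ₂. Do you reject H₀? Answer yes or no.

reject H₀: no

x̄₁=55.000, s₁=6.782, n₁=10
x̄₂=49.462, s₂=6.691, n₂=13
s_p² = [9·6.782² + 12·6.691²]/21 = 45.2967
SE = √(s_p²·(1/10+1/13)) = 2.8309
t = (55.000−49.462)/2.8309 = 1.9564
df = 21
p-value (one-sided, H₁ less) = 0.96808
At α=0.01: p ≥ α → fail to reject H₀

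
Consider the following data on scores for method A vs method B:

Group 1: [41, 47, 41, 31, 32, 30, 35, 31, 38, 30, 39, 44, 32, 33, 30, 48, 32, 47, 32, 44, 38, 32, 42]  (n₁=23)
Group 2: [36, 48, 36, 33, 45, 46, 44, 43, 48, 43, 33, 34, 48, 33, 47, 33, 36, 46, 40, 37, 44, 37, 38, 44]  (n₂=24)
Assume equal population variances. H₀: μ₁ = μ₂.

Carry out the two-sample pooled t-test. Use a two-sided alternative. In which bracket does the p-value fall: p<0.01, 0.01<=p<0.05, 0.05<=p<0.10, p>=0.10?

x̄₁=36.913, s₁=6.201, n₁=23
x̄₂=40.500, s₂=5.517, n₂=24
s_p² = [22·6.201² + 23·5.517²]/45 = 34.3517
SE = √(s_p²·(1/23+1/24)) = 1.7102
t = (36.913−40.500)/1.7102 = -2.0974
df = 45
p-value (two-sided) = 0.04161
→ bracket: 0.01<=p<0.05

p-value bracket: 0.01<=p<0.05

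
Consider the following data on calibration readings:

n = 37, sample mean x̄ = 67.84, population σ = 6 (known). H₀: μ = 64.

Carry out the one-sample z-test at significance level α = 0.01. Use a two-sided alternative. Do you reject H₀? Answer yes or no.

SE = σ/√n = 6/√37 = 0.9864
z = (x̄−μ₀)/SE = (67.84−64)/0.9864 = 3.8930
p-value (two-sided) = 0.00010
At α=0.01: p < α → reject H₀

reject H₀: yes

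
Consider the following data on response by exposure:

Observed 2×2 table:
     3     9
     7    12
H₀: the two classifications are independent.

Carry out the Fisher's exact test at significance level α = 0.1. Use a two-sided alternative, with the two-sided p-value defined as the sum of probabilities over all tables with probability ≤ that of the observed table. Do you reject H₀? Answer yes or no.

reject H₀: no

Margins: r₁=12, r₂=19, c₁=10, c₂=21, n=31
p_obs = C(12,3)·C(19,7)/C(31,10); sum pmf over tables with pmf ≤ p_obs
p-value (two-sided) = 0.69719
At α=0.1: p ≥ α → fail to reject H₀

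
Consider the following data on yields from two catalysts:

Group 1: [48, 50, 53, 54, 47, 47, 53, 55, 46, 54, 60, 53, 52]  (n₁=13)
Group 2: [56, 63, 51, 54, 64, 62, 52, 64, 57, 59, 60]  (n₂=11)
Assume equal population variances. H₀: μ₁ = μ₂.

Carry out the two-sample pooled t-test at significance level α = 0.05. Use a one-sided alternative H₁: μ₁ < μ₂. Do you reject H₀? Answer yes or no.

reject H₀: yes

x̄₁=51.692, s₁=3.966, n₁=13
x̄₂=58.364, s₂=4.717, n₂=11
s_p² = [12·3.966² + 10·4.717²]/22 = 18.6961
SE = √(s_p²·(1/13+1/11)) = 1.7714
t = (51.692−58.364)/1.7714 = -3.7662
df = 22
p-value (one-sided, H₁ less) = 0.00053
At α=0.05: p < α → reject H₀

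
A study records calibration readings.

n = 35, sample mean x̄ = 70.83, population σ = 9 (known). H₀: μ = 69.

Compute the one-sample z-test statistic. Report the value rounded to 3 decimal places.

test statistic = 1.203

SE = σ/√n = 9/√35 = 1.5213
z = (x̄−μ₀)/SE = (70.83−69)/1.5213 = 1.2029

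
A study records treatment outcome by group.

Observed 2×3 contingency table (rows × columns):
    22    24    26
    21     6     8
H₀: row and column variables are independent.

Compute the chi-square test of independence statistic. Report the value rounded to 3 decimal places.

Row totals [72, 35], col totals [43, 30, 34], n=107
χ² = (22−28.93)²/28.93 + (24−20.19)²/20.19 + (26−22.88)²/22.88 + (21−14.07)²/14.07 + (6−9.81)²/9.81 + (8−11.12)²/11.12 = 8.5848
df = 2

test statistic = 8.585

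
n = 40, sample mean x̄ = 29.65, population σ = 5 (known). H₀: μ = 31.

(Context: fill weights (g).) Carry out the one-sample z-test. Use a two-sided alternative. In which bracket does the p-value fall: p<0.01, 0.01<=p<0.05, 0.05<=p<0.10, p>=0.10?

SE = σ/√n = 5/√40 = 0.7906
z = (x̄−μ₀)/SE = (29.65−31)/0.7906 = -1.7076
p-value (two-sided) = 0.08771
→ bracket: 0.05<=p<0.10

p-value bracket: 0.05<=p<0.10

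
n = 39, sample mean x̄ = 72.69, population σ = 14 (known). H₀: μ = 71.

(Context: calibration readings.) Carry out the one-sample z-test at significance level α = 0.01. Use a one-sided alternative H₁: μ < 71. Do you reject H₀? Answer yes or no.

reject H₀: no

SE = σ/√n = 14/√39 = 2.2418
z = (x̄−μ₀)/SE = (72.69−71)/2.2418 = 0.7539
p-value (one-sided, H₁ less) = 0.77453
At α=0.01: p ≥ α → fail to reject H₀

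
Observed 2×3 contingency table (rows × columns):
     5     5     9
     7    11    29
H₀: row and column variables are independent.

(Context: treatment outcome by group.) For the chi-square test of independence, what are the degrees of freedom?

df = (r−1)(c−1) = (2−1)·(3−1) = 2

degrees of freedom = 2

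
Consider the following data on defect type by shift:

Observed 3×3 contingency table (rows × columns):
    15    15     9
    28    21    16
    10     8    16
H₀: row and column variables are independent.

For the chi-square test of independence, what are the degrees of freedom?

df = (r−1)(c−1) = (3−1)·(3−1) = 4

degrees of freedom = 4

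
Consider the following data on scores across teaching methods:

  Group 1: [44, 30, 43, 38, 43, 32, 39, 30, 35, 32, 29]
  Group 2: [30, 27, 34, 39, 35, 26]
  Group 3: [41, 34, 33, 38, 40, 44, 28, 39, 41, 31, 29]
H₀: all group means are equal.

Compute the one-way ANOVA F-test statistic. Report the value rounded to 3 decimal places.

test statistic = 1.402

Group means [35.91, 31.83, 36.18], grand mean 35.143
SSB = Σnᵢ(x̄ᵢ−x̄)² = 84.050; SSW = ΣΣ(x−x̄ᵢ)² = 749.379
MSB = 84.050/2 = 42.0249; MSW = 749.379/25 = 29.9752
F = MSB/MSW = 1.4020
df = (2, 25)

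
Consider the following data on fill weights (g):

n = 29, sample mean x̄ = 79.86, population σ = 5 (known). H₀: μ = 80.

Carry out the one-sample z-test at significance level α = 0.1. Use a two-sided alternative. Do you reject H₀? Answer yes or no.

SE = σ/√n = 5/√29 = 0.9285
z = (x̄−μ₀)/SE = (79.86−80)/0.9285 = -0.1508
p-value (two-sided) = 0.88015
At α=0.1: p ≥ α → fail to reject H₀

reject H₀: no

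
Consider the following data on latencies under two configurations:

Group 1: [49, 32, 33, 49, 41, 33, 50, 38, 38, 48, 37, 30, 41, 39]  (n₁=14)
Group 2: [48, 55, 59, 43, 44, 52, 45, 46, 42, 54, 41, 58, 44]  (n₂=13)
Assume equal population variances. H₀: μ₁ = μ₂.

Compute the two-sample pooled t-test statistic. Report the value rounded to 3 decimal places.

x̄₁=39.857, s₁=6.837, n₁=14
x̄₂=48.538, s₂=6.280, n₂=13
s_p² = [13·6.837² + 12·6.280²]/25 = 43.2378
SE = √(s_p²·(1/14+1/13)) = 2.5327
t = (39.857−48.538)/2.5327 = -3.4277
df = 25

test statistic = -3.428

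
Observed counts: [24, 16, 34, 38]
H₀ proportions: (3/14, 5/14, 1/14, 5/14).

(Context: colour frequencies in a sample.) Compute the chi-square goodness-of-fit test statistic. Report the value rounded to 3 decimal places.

n = 112; E_i = n·p_i = [24.00, 40.00, 8.00, 40.00]
χ² = (24−24.00)²/24.00 + (16−40.00)²/40.00 + (34−8.00)²/8.00 + (38−40.00)²/40.00 = 99.0000
df = 3

test statistic = 99.000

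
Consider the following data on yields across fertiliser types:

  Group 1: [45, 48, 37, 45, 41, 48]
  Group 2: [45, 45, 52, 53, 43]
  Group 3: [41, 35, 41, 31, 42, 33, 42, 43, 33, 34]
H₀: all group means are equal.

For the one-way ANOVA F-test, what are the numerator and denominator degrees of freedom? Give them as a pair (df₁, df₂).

k = 3 groups, N = 21 total
df = (k−1, N−k) = (3−1, 21−3) = (2, 18)

degrees of freedom = [2, 18]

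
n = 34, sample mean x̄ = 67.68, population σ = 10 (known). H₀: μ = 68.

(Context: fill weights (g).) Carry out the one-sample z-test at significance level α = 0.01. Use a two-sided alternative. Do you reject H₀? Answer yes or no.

SE = σ/√n = 10/√34 = 1.7150
z = (x̄−μ₀)/SE = (67.68−68)/1.7150 = -0.1866
p-value (two-sided) = 0.85198
At α=0.01: p ≥ α → fail to reject H₀

reject H₀: no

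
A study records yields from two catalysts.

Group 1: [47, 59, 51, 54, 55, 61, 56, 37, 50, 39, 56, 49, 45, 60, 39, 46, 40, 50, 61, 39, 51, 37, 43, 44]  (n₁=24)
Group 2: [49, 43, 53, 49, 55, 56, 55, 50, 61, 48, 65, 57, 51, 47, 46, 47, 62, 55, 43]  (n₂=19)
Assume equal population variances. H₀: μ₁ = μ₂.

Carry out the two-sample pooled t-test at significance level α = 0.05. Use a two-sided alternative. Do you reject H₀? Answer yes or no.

x̄₁=48.708, s₁=7.899, n₁=24
x̄₂=52.211, s₂=6.259, n₂=19
s_p² = [23·7.899² + 18·6.259²]/41 = 52.1980
SE = √(s_p²·(1/24+1/19)) = 2.2186
t = (48.708−52.211)/2.2186 = -1.5786
df = 41
p-value (two-sided) = 0.12212
At α=0.05: p ≥ α → fail to reject H₀

reject H₀: no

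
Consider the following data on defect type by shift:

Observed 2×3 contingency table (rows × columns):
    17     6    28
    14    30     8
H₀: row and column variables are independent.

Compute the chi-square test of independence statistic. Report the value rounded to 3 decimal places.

test statistic = 27.394

Row totals [51, 52], col totals [31, 36, 36], n=103
χ² = (17−15.35)²/15.35 + (6−17.83)²/17.83 + (28−17.83)²/17.83 + (14−15.65)²/15.65 + (30−18.17)²/18.17 + (8−18.17)²/18.17 = 27.3943
df = 2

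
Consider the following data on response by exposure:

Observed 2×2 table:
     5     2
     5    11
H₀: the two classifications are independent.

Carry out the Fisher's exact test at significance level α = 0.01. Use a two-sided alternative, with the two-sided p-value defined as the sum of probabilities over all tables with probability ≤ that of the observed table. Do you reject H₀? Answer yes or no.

reject H₀: no

Margins: r₁=7, r₂=16, c₁=10, c₂=13, n=23
p_obs = C(7,5)·C(16,5)/C(23,10); sum pmf over tables with pmf ≤ p_obs
p-value (two-sided) = 0.16880
At α=0.01: p ≥ α → fail to reject H₀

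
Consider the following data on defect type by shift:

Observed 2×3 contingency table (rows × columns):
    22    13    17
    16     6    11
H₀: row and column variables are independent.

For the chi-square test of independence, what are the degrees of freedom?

df = (r−1)(c−1) = (2−1)·(3−1) = 2

degrees of freedom = 2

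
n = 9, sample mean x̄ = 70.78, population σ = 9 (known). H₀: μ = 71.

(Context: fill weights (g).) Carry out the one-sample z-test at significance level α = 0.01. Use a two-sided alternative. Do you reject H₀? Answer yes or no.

reject H₀: no

SE = σ/√n = 9/√9 = 3.0000
z = (x̄−μ₀)/SE = (70.78−71)/3.0000 = -0.0733
p-value (two-sided) = 0.94154
At α=0.01: p ≥ α → fail to reject H₀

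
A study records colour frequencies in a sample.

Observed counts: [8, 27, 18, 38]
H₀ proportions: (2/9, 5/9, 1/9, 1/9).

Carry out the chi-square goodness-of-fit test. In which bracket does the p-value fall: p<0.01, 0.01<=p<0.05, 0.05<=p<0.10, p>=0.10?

n = 91; E_i = n·p_i = [20.22, 50.56, 10.11, 10.11]
χ² = (8−20.22)²/20.22 + (27−50.56)²/50.56 + (18−10.11)²/10.11 + (38−10.11)²/10.11 = 101.4418
df = 3
p-value (upper-tail) = 0.00000
→ bracket: p<0.01

p-value bracket: p<0.01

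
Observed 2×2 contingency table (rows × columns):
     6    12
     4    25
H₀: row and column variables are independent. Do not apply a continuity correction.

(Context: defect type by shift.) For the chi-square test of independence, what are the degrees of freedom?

df = (r−1)(c−1) = (2−1)·(2−1) = 1

degrees of freedom = 1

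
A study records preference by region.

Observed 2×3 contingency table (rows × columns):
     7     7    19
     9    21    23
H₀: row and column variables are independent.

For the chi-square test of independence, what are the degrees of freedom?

degrees of freedom = 2

df = (r−1)(c−1) = (2−1)·(3−1) = 2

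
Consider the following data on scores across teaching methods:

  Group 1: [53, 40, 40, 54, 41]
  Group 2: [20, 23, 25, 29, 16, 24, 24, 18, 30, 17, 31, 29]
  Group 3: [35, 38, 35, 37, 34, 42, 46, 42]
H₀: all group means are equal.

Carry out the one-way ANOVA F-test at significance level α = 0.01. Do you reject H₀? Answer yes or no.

reject H₀: yes

Group means [45.60, 23.83, 38.62], grand mean 32.920
SSB = Σnᵢ(x̄ᵢ−x̄)² = 2055.098; SSW = ΣΣ(x−x̄ᵢ)² = 638.742
MSB = 2055.098/2 = 1027.5492; MSW = 638.742/22 = 29.0337
F = MSB/MSW = 35.3916
df = (2, 22)
p-value (upper-tail) = 0.00000
At α=0.01: p < α → reject H₀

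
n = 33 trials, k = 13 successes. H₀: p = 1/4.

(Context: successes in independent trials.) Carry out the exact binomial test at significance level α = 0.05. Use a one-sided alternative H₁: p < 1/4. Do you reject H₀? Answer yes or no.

reject H₀: no

Exact binomial: n=33, k=13, p₀=1/4=0.2500
P(X≤13) from Σ C(n,i)·p₀^i·(1−p₀)^(n−i)
p-value (one-sided, H₁ less) = 0.97866
At α=0.05: p ≥ α → fail to reject H₀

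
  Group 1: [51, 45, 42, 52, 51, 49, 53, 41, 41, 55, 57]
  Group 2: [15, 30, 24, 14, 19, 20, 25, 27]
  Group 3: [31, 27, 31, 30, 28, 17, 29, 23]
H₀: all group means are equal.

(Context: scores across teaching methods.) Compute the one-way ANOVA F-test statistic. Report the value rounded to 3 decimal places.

Group means [48.82, 21.75, 27.00], grand mean 34.333
SSB = Σnᵢ(x̄ᵢ−x̄)² = 4004.864; SSW = ΣΣ(x−x̄ᵢ)² = 715.136
MSB = 4004.864/2 = 2002.4318; MSW = 715.136/24 = 29.7973
F = MSB/MSW = 67.2017
df = (2, 24)

test statistic = 67.202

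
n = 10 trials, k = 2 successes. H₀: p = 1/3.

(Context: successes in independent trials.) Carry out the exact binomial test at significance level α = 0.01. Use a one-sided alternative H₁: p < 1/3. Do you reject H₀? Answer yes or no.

Exact binomial: n=10, k=2, p₀=1/3=0.3333
P(X≤2) from Σ C(n,i)·p₀^i·(1−p₀)^(n−i)
p-value (one-sided, H₁ less) = 0.29914
At α=0.01: p ≥ α → fail to reject H₀

reject H₀: no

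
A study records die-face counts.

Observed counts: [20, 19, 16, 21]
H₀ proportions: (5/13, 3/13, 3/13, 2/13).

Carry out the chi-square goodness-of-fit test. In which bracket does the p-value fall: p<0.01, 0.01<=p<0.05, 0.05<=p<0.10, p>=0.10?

n = 76; E_i = n·p_i = [29.23, 17.54, 17.54, 11.69]
χ² = (20−29.23)²/29.23 + (19−17.54)²/17.54 + (16−17.54)²/17.54 + (21−11.69)²/11.69 = 10.5811
df = 3
p-value (upper-tail) = 0.01422
→ bracket: 0.01<=p<0.05

p-value bracket: 0.01<=p<0.05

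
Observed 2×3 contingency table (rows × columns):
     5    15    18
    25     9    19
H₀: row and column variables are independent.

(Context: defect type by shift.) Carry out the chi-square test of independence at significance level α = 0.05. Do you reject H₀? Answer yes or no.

Row totals [38, 53], col totals [30, 24, 37], n=91
χ² = (5−12.53)²/12.53 + (15−10.02)²/10.02 + (18−15.45)²/15.45 + (25−17.47)²/17.47 + (9−13.98)²/13.98 + (19−21.55)²/21.55 = 12.7338
df = 2
p-value (upper-tail) = 0.00172
At α=0.05: p < α → reject H₀

reject H₀: yes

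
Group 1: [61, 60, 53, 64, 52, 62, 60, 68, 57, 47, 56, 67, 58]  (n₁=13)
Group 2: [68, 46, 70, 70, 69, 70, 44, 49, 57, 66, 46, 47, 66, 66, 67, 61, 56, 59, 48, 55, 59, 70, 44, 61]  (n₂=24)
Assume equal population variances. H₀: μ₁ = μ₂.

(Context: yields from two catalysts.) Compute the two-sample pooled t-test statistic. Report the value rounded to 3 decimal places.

x̄₁=58.846, s₁=5.970, n₁=13
x̄₂=58.917, s₂=9.477, n₂=24
s_p² = [12·5.970² + 23·9.477²]/35 = 71.2436
SE = √(s_p²·(1/13+1/24)) = 2.9067
t = (58.846−58.917)/2.9067 = -0.0243
df = 35

test statistic = -0.024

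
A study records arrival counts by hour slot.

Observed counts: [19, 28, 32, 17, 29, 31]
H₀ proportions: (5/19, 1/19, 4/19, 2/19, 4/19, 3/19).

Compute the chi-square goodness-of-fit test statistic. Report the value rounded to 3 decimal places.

test statistic = 61.682

n = 156; E_i = n·p_i = [41.05, 8.21, 32.84, 16.42, 32.84, 24.63]
χ² = (19−41.05)²/41.05 + (28−8.21)²/8.21 + (32−32.84)²/32.84 + (17−16.42)²/16.42 + (29−32.84)²/32.84 + (31−24.63)²/24.63 = 61.6819
df = 5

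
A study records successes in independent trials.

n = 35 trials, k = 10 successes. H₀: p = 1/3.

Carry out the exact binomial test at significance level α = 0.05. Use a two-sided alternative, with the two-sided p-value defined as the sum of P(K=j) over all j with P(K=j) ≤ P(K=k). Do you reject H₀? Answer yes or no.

reject H₀: no

Exact binomial: n=35, k=10, p₀=1/3=0.3333
P(X=j) = C(n,j)·p₀^j·(1−p₀)^(n−j); p = Σ P(X=j) over j with P(X=j) ≤ P(X=10)
p-value (two-sided) = 0.59641
At α=0.05: p ≥ α → fail to reject H₀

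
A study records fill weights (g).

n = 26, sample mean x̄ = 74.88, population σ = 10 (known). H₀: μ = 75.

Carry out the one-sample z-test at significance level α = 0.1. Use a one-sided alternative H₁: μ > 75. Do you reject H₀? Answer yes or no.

SE = σ/√n = 10/√26 = 1.9612
z = (x̄−μ₀)/SE = (74.88−75)/1.9612 = -0.0612
p-value (one-sided, H₁ greater) = 0.52440
At α=0.1: p ≥ α → fail to reject H₀

reject H₀: no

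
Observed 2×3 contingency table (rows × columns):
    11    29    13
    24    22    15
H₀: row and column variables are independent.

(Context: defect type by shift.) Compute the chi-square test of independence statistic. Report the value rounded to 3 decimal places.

Row totals [53, 61], col totals [35, 51, 28], n=114
χ² = (11−16.27)²/16.27 + (29−23.71)²/23.71 + (13−13.02)²/13.02 + (24−18.73)²/18.73 + (22−27.29)²/27.29 + (15−14.98)²/14.98 = 5.3974
df = 2

test statistic = 5.397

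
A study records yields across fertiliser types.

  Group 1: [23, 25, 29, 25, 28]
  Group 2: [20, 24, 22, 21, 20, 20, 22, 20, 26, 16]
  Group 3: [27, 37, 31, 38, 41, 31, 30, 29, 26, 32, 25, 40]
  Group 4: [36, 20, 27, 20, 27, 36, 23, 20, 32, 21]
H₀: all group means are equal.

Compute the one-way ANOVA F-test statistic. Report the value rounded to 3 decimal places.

Group means [26.00, 21.10, 32.25, 26.20], grand mean 26.757
SSB = Σnᵢ(x̄ᵢ−x̄)² = 688.061; SSW = ΣΣ(x−x̄ᵢ)² = 798.750
MSB = 688.061/3 = 229.3536; MSW = 798.750/33 = 24.2045
F = MSB/MSW = 9.4756
df = (3, 33)

test statistic = 9.476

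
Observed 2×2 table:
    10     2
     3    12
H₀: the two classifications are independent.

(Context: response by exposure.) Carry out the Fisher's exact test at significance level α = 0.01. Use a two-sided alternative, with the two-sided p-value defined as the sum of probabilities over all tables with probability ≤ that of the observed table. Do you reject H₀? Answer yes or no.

reject H₀: yes

Margins: r₁=12, r₂=15, c₁=13, c₂=14, n=27
p_obs = C(12,10)·C(15,3)/C(27,13); sum pmf over tables with pmf ≤ p_obs
p-value (two-sided) = 0.00184
At α=0.01: p < α → reject H₀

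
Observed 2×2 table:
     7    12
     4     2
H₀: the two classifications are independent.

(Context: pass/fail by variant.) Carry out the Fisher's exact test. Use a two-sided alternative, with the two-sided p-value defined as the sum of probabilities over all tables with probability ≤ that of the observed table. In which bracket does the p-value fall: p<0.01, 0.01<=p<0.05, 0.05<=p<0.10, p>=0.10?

Margins: r₁=19, r₂=6, c₁=11, c₂=14, n=25
p_obs = C(19,7)·C(6,4)/C(25,11); sum pmf over tables with pmf ≤ p_obs
p-value (two-sided) = 0.35000
→ bracket: p>=0.10

p-value bracket: p>=0.10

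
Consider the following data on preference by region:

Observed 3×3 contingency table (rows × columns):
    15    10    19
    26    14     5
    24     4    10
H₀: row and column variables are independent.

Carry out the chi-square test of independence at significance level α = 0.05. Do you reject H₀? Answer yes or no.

Row totals [44, 45, 38], col totals [65, 28, 34], n=127
χ² = (15−22.52)²/22.52 + (10−9.70)²/9.70 + (19−11.78)²/11.78 + (26−23.03)²/23.03 + (14−9.92)²/9.92 + (5−12.05)²/12.05 + (24−19.45)²/19.45 + (4−8.38)²/8.38 + (10−10.17)²/10.17 = 16.4836
df = 4
p-value (upper-tail) = 0.00243
At α=0.05: p < α → reject H₀

reject H₀: yes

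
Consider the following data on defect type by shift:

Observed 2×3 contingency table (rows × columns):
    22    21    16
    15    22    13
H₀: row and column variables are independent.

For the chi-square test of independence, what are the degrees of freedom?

df = (r−1)(c−1) = (2−1)·(3−1) = 2

degrees of freedom = 2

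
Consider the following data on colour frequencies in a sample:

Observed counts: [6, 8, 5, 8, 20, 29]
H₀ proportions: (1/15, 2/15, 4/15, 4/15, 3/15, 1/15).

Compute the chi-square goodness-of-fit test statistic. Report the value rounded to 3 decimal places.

n = 76; E_i = n·p_i = [5.07, 10.13, 20.27, 20.27, 15.20, 5.07]
χ² = (6−5.07)²/5.07 + (8−10.13)²/10.13 + (5−20.27)²/20.27 + (8−20.27)²/20.27 + (20−15.20)²/15.20 + (29−5.07)²/5.07 = 134.1151
df = 5

test statistic = 134.115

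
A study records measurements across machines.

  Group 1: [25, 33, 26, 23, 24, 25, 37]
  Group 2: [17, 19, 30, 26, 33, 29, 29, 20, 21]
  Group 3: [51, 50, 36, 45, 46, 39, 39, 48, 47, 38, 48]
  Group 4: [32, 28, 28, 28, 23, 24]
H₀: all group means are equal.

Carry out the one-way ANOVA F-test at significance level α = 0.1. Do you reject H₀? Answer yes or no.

reject H₀: yes

Group means [27.57, 24.89, 44.27, 27.17], grand mean 32.333
SSB = Σnᵢ(x̄ᵢ−x̄)² = 2385.715; SSW = ΣΣ(x−x̄ᵢ)² = 763.618
MSB = 2385.715/3 = 795.2383; MSW = 763.618/29 = 26.3317
F = MSB/MSW = 30.2008
df = (3, 29)
p-value (upper-tail) = 0.00000
At α=0.1: p < α → reject H₀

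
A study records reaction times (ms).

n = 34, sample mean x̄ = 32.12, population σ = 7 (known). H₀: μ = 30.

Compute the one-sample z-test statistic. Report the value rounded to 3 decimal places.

test statistic = 1.766

SE = σ/√n = 7/√34 = 1.2005
z = (x̄−μ₀)/SE = (32.12−30)/1.2005 = 1.7659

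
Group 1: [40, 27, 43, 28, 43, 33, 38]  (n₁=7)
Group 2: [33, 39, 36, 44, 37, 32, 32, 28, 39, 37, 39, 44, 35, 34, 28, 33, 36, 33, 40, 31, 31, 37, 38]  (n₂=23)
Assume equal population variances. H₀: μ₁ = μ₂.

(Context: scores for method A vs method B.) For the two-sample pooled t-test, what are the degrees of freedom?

df = n₁ + n₂ − 2 = 7 + 23 − 2 = 28

degrees of freedom = 28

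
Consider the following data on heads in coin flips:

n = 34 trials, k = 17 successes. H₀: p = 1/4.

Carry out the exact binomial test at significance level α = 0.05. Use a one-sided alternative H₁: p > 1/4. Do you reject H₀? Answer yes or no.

Exact binomial: n=34, k=17, p₀=1/4=0.2500
P(X≥17) from Σ C(n,i)·p₀^i·(1−p₀)^(n−i)
p-value (one-sided, H₁ greater) = 0.00146
At α=0.05: p < α → reject H₀

reject H₀: yes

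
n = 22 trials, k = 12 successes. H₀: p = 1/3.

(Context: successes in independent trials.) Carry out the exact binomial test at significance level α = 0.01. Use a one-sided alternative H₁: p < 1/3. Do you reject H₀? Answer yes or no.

Exact binomial: n=22, k=12, p₀=1/3=0.3333
P(X≤12) from Σ C(n,i)·p₀^i·(1−p₀)^(n−i)
p-value (one-sided, H₁ less) = 0.98840
At α=0.01: p ≥ α → fail to reject H₀

reject H₀: no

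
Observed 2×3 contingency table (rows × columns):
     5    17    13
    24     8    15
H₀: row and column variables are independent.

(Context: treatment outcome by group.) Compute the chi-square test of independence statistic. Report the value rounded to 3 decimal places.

Row totals [35, 47], col totals [29, 25, 28], n=82
χ² = (5−12.38)²/12.38 + (17−10.67)²/10.67 + (13−11.95)²/11.95 + (24−16.62)²/16.62 + (8−14.33)²/14.33 + (15−16.05)²/16.05 = 14.3831
df = 2

test statistic = 14.383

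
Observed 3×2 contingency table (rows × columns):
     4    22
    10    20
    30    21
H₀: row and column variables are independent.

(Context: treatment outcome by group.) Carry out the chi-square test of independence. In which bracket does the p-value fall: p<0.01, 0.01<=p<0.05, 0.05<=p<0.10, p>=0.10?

p-value bracket: p<0.01

Row totals [26, 30, 51], col totals [44, 63], n=107
χ² = (4−10.69)²/10.69 + (22−15.31)²/15.31 + (10−12.34)²/12.34 + (20−17.66)²/17.66 + (30−20.97)²/20.97 + (21−30.03)²/30.03 = 14.4654
df = 2
p-value (upper-tail) = 0.00072
→ bracket: p<0.01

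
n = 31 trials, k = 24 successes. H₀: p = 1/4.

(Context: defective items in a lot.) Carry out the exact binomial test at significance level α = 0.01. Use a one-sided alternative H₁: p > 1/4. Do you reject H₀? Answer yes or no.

Exact binomial: n=31, k=24, p₀=1/4=0.2500
P(X≥24) from Σ C(n,i)·p₀^i·(1−p₀)^(n−i)
p-value (one-sided, H₁ greater) = 0.00000
At α=0.01: p < α → reject H₀

reject H₀: yes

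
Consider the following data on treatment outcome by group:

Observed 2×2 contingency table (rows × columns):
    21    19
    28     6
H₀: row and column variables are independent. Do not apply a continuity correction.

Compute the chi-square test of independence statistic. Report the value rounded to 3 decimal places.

Row totals [40, 34], col totals [49, 25], n=74
χ² = (21−26.49)²/26.49 + (19−13.51)²/13.51 + (28−22.51)²/22.51 + (6−11.49)²/11.49 = 7.3216
df = 1

test statistic = 7.322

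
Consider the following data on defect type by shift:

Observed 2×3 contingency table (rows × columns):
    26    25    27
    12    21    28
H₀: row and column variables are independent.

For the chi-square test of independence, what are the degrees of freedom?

df = (r−1)(c−1) = (2−1)·(3−1) = 2

degrees of freedom = 2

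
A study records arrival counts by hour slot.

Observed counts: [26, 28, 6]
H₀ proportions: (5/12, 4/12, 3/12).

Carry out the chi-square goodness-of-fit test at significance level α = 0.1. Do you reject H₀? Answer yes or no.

reject H₀: yes

n = 60; E_i = n·p_i = [25.00, 20.00, 15.00]
χ² = (26−25.00)²/25.00 + (28−20.00)²/20.00 + (6−15.00)²/15.00 = 8.6400
df = 2
p-value (upper-tail) = 0.01330
At α=0.1: p < α → reject H₀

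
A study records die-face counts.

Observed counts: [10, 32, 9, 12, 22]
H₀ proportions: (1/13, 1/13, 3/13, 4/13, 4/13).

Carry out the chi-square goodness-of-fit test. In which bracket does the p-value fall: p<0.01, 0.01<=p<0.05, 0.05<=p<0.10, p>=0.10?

p-value bracket: p<0.01

n = 85; E_i = n·p_i = [6.54, 6.54, 19.62, 26.15, 26.15]
χ² = (10−6.54)²/6.54 + (32−6.54)²/6.54 + (9−19.62)²/19.62 + (12−26.15)²/26.15 + (22−26.15)²/26.15 = 115.0471
df = 4
p-value (upper-tail) = 0.00000
→ bracket: p<0.01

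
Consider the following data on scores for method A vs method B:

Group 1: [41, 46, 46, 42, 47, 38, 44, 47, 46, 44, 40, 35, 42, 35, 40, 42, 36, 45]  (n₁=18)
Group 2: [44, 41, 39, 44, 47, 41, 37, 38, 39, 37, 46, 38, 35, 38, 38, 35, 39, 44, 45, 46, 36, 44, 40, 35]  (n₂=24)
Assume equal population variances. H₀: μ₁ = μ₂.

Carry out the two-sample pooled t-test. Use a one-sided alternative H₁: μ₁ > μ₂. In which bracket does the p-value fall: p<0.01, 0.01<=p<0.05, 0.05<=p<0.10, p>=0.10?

x̄₁=42.000, s₁=4.015, n₁=18
x̄₂=40.250, s₂=3.836, n₂=24
s_p² = [17·4.015² + 23·3.836²]/40 = 15.3125
SE = √(s_p²·(1/18+1/24)) = 1.2201
t = (42.000−40.250)/1.2201 = 1.4343
df = 40
p-value (one-sided, H₁ greater) = 0.07963
→ bracket: 0.05<=p<0.10

p-value bracket: 0.05<=p<0.10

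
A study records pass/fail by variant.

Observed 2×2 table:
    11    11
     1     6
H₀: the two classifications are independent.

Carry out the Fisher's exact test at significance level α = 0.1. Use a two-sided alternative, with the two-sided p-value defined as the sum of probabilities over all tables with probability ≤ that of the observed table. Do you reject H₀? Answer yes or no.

Margins: r₁=22, r₂=7, c₁=12, c₂=17, n=29
p_obs = C(22,11)·C(7,1)/C(29,12); sum pmf over tables with pmf ≤ p_obs
p-value (two-sided) = 0.18720
At α=0.1: p ≥ α → fail to reject H₀

reject H₀: no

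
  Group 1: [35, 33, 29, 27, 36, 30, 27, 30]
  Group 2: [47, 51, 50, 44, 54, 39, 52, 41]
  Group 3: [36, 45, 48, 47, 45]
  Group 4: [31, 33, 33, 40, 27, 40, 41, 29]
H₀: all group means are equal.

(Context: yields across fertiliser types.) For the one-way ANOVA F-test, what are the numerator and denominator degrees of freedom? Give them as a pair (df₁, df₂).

degrees of freedom = [3, 25]

k = 4 groups, N = 29 total
df = (k−1, N−k) = (4−1, 29−4) = (3, 25)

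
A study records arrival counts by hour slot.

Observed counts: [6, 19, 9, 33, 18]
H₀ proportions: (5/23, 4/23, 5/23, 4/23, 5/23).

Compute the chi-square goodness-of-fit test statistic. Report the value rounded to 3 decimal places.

n = 85; E_i = n·p_i = [18.48, 14.78, 18.48, 14.78, 18.48]
χ² = (6−18.48)²/18.48 + (19−14.78)²/14.78 + (9−18.48)²/18.48 + (33−14.78)²/14.78 + (18−18.48)²/18.48 = 36.9541
df = 4

test statistic = 36.954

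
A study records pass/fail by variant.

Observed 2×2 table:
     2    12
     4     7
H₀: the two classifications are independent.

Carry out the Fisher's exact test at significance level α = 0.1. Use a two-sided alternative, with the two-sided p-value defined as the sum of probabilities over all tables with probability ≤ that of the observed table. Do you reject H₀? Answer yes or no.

Margins: r₁=14, r₂=11, c₁=6, c₂=19, n=25
p_obs = C(14,2)·C(11,4)/C(25,6); sum pmf over tables with pmf ≤ p_obs
p-value (two-sided) = 0.35000
At α=0.1: p ≥ α → fail to reject H₀

reject H₀: no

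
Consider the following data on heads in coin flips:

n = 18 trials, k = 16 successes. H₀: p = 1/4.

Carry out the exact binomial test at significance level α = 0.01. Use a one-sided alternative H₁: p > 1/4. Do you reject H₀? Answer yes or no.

Exact binomial: n=18, k=16, p₀=1/4=0.2500
P(X≥16) from Σ C(n,i)·p₀^i·(1−p₀)^(n−i)
p-value (one-sided, H₁ greater) = 0.00000
At α=0.01: p < α → reject H₀

reject H₀: yes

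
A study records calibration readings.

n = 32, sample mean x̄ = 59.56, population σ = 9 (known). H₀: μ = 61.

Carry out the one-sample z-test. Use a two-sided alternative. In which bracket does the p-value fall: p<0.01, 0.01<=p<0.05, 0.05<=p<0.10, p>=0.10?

p-value bracket: p>=0.10

SE = σ/√n = 9/√32 = 1.5910
z = (x̄−μ₀)/SE = (59.56−61)/1.5910 = -0.9051
p-value (two-sided) = 0.36541
→ bracket: p>=0.10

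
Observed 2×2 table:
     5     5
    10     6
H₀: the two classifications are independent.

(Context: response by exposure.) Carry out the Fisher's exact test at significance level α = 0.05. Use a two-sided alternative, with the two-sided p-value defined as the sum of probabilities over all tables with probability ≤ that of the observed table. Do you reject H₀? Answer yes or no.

reject H₀: no

Margins: r₁=10, r₂=16, c₁=15, c₂=11, n=26
p_obs = C(10,5)·C(16,10)/C(26,15); sum pmf over tables with pmf ≤ p_obs
p-value (two-sided) = 0.68906
At α=0.05: p ≥ α → fail to reject H₀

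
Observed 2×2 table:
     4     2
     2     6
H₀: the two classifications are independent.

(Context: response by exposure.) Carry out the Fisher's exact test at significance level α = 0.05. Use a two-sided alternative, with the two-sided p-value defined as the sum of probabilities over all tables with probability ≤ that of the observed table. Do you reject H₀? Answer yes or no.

reject H₀: no

Margins: r₁=6, r₂=8, c₁=6, c₂=8, n=14
p_obs = C(6,4)·C(8,2)/C(14,6); sum pmf over tables with pmf ≤ p_obs
p-value (two-sided) = 0.27739
At α=0.05: p ≥ α → fail to reject H₀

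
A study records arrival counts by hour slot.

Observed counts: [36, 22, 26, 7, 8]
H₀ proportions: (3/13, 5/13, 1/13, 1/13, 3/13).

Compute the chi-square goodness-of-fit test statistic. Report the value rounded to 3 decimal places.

n = 99; E_i = n·p_i = [22.85, 38.08, 7.62, 7.62, 22.85]
χ² = (36−22.85)²/22.85 + (22−38.08)²/38.08 + (26−7.62)²/7.62 + (7−7.62)²/7.62 + (8−22.85)²/22.85 = 68.4418
df = 4

test statistic = 68.442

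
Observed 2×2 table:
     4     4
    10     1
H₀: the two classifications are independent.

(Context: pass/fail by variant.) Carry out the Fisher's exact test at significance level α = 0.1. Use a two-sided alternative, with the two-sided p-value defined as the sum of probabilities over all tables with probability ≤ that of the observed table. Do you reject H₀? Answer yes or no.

reject H₀: no

Margins: r₁=8, r₂=11, c₁=14, c₂=5, n=19
p_obs = C(8,4)·C(11,10)/C(19,14); sum pmf over tables with pmf ≤ p_obs
p-value (two-sided) = 0.11077
At α=0.1: p ≥ α → fail to reject H₀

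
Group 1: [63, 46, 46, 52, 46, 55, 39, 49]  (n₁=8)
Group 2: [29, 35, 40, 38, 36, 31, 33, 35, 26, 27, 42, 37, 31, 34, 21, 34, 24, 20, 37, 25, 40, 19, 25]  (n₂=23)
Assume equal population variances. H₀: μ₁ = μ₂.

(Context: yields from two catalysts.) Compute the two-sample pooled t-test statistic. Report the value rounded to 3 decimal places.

test statistic = 6.445

x̄₁=49.500, s₁=7.231, n₁=8
x̄₂=31.261, s₂=6.784, n₂=23
s_p² = [7·7.231² + 22·6.784²]/29 = 47.5322
SE = √(s_p²·(1/8+1/23)) = 2.8299
t = (49.500−31.261)/2.8299 = 6.4452
df = 29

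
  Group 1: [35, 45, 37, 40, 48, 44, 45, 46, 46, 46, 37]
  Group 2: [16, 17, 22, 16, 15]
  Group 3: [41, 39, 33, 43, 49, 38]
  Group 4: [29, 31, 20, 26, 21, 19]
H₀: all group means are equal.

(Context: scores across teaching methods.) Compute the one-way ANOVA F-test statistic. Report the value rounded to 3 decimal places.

Group means [42.64, 17.20, 40.50, 24.33], grand mean 33.714
SSB = Σnᵢ(x̄ᵢ−x̄)² = 3043.535; SSW = ΣΣ(x−x̄ᵢ)² = 506.179
MSB = 3043.535/3 = 1014.5118; MSW = 506.179/24 = 21.0908
F = MSB/MSW = 48.1021
df = (3, 24)

test statistic = 48.102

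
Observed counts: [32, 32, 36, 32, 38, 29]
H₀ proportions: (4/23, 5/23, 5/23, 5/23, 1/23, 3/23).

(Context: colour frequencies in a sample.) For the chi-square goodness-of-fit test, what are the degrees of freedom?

degrees of freedom = 5

df = k − 1 = 6 − 1 = 5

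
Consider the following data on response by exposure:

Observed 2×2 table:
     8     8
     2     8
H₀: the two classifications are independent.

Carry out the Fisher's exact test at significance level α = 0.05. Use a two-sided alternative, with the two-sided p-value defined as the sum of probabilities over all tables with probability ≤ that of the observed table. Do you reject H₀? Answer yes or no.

reject H₀: no

Margins: r₁=16, r₂=10, c₁=10, c₂=16, n=26
p_obs = C(16,8)·C(10,2)/C(26,10); sum pmf over tables with pmf ≤ p_obs
p-value (two-sided) = 0.21773
At α=0.05: p ≥ α → fail to reject H₀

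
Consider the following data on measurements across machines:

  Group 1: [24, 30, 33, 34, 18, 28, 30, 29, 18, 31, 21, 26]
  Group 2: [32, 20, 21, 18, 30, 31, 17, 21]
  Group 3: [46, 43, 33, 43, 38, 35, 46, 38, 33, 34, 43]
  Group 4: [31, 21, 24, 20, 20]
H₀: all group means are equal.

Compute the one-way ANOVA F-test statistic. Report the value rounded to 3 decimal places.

test statistic = 18.024

Group means [26.83, 23.75, 39.27, 23.20], grand mean 29.444
SSB = Σnᵢ(x̄ᵢ−x̄)² = 1598.740; SSW = ΣΣ(x−x̄ᵢ)² = 946.148
MSB = 1598.740/3 = 532.9135; MSW = 946.148/32 = 29.5671
F = MSB/MSW = 18.0238
df = (3, 32)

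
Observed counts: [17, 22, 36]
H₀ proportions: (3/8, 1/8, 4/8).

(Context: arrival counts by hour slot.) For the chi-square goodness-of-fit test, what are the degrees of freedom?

df = k − 1 = 3 − 1 = 2

degrees of freedom = 2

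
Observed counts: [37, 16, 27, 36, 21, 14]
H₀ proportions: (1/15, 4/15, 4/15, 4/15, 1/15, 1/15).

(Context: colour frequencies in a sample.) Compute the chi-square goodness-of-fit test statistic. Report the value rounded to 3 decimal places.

test statistic = 104.919

n = 151; E_i = n·p_i = [10.07, 40.27, 40.27, 40.27, 10.07, 10.07]
χ² = (37−10.07)²/10.07 + (16−40.27)²/40.27 + (27−40.27)²/40.27 + (36−40.27)²/40.27 + (21−10.07)²/10.07 + (14−10.07)²/10.07 = 104.9189
df = 5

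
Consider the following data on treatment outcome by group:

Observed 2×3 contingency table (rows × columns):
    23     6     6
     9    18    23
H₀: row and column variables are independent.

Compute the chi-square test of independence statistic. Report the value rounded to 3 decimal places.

test statistic = 20.068

Row totals [35, 50], col totals [32, 24, 29], n=85
χ² = (23−13.18)²/13.18 + (6−9.88)²/9.88 + (6−11.94)²/11.94 + (9−18.82)²/18.82 + (18−14.12)²/14.12 + (23−17.06)²/17.06 = 20.0684
df = 2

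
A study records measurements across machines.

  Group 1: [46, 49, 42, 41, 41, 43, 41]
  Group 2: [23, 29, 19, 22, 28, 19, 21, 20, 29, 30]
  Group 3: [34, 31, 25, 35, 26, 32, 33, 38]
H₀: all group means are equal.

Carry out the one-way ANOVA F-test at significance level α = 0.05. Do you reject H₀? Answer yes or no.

reject H₀: yes

Group means [43.29, 24.00, 31.75], grand mean 31.880
SSB = Σnᵢ(x̄ᵢ−x̄)² = 1531.711; SSW = ΣΣ(x−x̄ᵢ)² = 374.929
MSB = 1531.711/2 = 765.8557; MSW = 374.929/22 = 17.0422
F = MSB/MSW = 44.9388
df = (2, 22)
p-value (upper-tail) = 0.00000
At α=0.05: p < α → reject H₀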